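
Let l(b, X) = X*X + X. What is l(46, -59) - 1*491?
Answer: 2931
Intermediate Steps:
l(b, X) = X + X**2 (l(b, X) = X**2 + X = X + X**2)
l(46, -59) - 1*491 = -59*(1 - 59) - 1*491 = -59*(-58) - 491 = 3422 - 491 = 2931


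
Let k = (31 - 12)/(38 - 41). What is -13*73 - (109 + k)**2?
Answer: -103405/9 ≈ -11489.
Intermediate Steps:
k = -19/3 (k = 19/(-3) = 19*(-1/3) = -19/3 ≈ -6.3333)
-13*73 - (109 + k)**2 = -13*73 - (109 - 19/3)**2 = -949 - (308/3)**2 = -949 - 1*94864/9 = -949 - 94864/9 = -103405/9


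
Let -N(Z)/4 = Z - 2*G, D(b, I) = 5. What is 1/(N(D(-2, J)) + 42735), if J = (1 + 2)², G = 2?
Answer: 1/42731 ≈ 2.3402e-5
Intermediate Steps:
J = 9 (J = 3² = 9)
N(Z) = 16 - 4*Z (N(Z) = -4*(Z - 2*2) = -4*(Z - 4) = -4*(-4 + Z) = 16 - 4*Z)
1/(N(D(-2, J)) + 42735) = 1/((16 - 4*5) + 42735) = 1/((16 - 20) + 42735) = 1/(-4 + 42735) = 1/42731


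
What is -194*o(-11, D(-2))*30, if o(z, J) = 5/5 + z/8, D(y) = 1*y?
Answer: 4365/2 ≈ 2182.5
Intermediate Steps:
D(y) = y
o(z, J) = 1 + z/8 (o(z, J) = 5*(1/5) + z*(1/8) = 1 + z/8)
-194*o(-11, D(-2))*30 = -194*(1 + (1/8)*(-11))*30 = -194*(1 - 11/8)*30 = -194*(-3/8)*30 = (291/4)*30 = 4365/2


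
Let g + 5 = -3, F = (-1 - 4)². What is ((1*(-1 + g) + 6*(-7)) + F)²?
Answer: 676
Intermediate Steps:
F = 25 (F = (-5)² = 25)
g = -8 (g = -5 - 3 = -8)
((1*(-1 + g) + 6*(-7)) + F)² = ((1*(-1 - 8) + 6*(-7)) + 25)² = ((1*(-9) - 42) + 25)² = ((-9 - 42) + 25)² = (-51 + 25)² = (-26)² = 676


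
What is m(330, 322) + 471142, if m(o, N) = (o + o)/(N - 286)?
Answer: 1413481/3 ≈ 4.7116e+5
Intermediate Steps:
m(o, N) = 2*o/(-286 + N) (m(o, N) = (2*o)/(-286 + N) = 2*o/(-286 + N))
m(330, 322) + 471142 = 2*330/(-286 + 322) + 471142 = 2*330/36 + 471142 = 2*330*(1/36) + 471142 = 55/3 + 471142 = 1413481/3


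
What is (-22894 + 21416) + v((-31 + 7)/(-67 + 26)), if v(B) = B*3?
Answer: -60526/41 ≈ -1476.2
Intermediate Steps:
v(B) = 3*B
(-22894 + 21416) + v((-31 + 7)/(-67 + 26)) = (-22894 + 21416) + 3*((-31 + 7)/(-67 + 26)) = -1478 + 3*(-24/(-41)) = -1478 + 3*(-24*(-1/41)) = -1478 + 3*(24/41) = -1478 + 72/41 = -60526/41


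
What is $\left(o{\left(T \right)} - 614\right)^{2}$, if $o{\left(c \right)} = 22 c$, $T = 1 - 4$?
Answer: $462400$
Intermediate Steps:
$T = -3$ ($T = 1 - 4 = -3$)
$\left(o{\left(T \right)} - 614\right)^{2} = \left(22 \left(-3\right) - 614\right)^{2} = \left(-66 - 614\right)^{2} = \left(-680\right)^{2} = 462400$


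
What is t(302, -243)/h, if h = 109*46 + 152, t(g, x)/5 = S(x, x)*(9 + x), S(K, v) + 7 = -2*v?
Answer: -31135/287 ≈ -108.48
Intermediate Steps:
S(K, v) = -7 - 2*v
t(g, x) = 5*(-7 - 2*x)*(9 + x) (t(g, x) = 5*((-7 - 2*x)*(9 + x)) = 5*(-7 - 2*x)*(9 + x))
h = 5166 (h = 5014 + 152 = 5166)
t(302, -243)/h = -5*(7 + 2*(-243))*(9 - 243)/5166 = -5*(7 - 486)*(-234)*(1/5166) = -5*(-479)*(-234)*(1/5166) = -560430*1/5166 = -31135/287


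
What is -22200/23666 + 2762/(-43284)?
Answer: -256567573/256089786 ≈ -1.0019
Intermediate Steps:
-22200/23666 + 2762/(-43284) = -22200*1/23666 + 2762*(-1/43284) = -11100/11833 - 1381/21642 = -256567573/256089786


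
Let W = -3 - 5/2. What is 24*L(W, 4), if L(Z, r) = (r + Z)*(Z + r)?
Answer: 54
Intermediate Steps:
W = -11/2 (W = -3 - 5/2 = -11/2 ≈ -5.5000)
L(Z, r) = (Z + r)² (L(Z, r) = (Z + r)*(Z + r) = (Z + r)²)
24*L(W, 4) = 24*(-11/2 + 4)² = 24*(-3/2)² = 24*(9/4) = 54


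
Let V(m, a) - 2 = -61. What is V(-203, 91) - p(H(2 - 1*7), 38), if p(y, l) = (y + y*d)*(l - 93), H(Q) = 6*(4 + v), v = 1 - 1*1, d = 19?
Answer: 26341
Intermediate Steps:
v = 0 (v = 1 - 1 = 0)
V(m, a) = -59 (V(m, a) = 2 - 61 = -59)
H(Q) = 24 (H(Q) = 6*(4 + 0) = 6*4 = 24)
p(y, l) = 20*y*(-93 + l) (p(y, l) = (y + y*19)*(l - 93) = (y + 19*y)*(-93 + l) = (20*y)*(-93 + l) = 20*y*(-93 + l))
V(-203, 91) - p(H(2 - 1*7), 38) = -59 - 20*24*(-93 + 38) = -59 - 20*24*(-55) = -59 - 1*(-26400) = -59 + 26400 = 26341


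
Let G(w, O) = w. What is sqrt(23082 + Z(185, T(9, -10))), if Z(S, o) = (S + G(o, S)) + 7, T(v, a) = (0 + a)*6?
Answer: sqrt(23214) ≈ 152.36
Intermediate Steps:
T(v, a) = 6*a (T(v, a) = a*6 = 6*a)
Z(S, o) = 7 + S + o (Z(S, o) = (S + o) + 7 = 7 + S + o)
sqrt(23082 + Z(185, T(9, -10))) = sqrt(23082 + (7 + 185 + 6*(-10))) = sqrt(23082 + (7 + 185 - 60)) = sqrt(23082 + 132) = sqrt(23214)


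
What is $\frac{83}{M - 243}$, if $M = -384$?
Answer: $- \frac{83}{627} \approx -0.13238$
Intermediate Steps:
$\frac{83}{M - 243} = \frac{83}{-384 - 243} = \frac{83}{-627} = 83 \left(- \frac{1}{627}\right) = - \frac{83}{627}$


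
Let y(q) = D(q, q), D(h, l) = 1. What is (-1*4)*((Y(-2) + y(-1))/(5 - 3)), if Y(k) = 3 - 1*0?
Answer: -8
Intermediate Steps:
Y(k) = 3 (Y(k) = 3 + 0 = 3)
y(q) = 1
(-1*4)*((Y(-2) + y(-1))/(5 - 3)) = (-1*4)*((3 + 1)/(5 - 3)) = -16/2 = -4*2 = -8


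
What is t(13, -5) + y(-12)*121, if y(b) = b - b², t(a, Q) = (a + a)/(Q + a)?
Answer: -75491/4 ≈ -18873.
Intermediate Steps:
t(a, Q) = 2*a/(Q + a) (t(a, Q) = (2*a)/(Q + a) = 2*a/(Q + a))
t(13, -5) + y(-12)*121 = 2*13/(-5 + 13) - 12*(1 - 1*(-12))*121 = 2*13/8 - 12*(1 + 12)*121 = 2*13*(⅛) - 12*13*121 = 13/4 - 156*121 = 13/4 - 18876 = -75491/4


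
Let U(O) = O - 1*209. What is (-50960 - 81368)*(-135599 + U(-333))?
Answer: 18015266248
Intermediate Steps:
U(O) = -209 + O (U(O) = O - 209 = -209 + O)
(-50960 - 81368)*(-135599 + U(-333)) = (-50960 - 81368)*(-135599 + (-209 - 333)) = -132328*(-135599 - 542) = -132328*(-136141) = 18015266248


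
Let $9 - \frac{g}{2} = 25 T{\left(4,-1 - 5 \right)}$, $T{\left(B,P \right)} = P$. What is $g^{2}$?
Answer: $101124$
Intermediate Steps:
$g = 318$ ($g = 18 - 2 \cdot 25 \left(-1 - 5\right) = 18 - 2 \cdot 25 \left(-6\right) = 18 - -300 = 18 + 300 = 318$)
$g^{2} = 318^{2} = 101124$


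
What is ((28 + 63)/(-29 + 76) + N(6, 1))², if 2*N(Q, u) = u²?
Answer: 52441/8836 ≈ 5.9349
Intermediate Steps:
N(Q, u) = u²/2
((28 + 63)/(-29 + 76) + N(6, 1))² = ((28 + 63)/(-29 + 76) + (½)*1²)² = (91/47 + (½)*1)² = (91*(1/47) + ½)² = (91/47 + ½)² = (229/94)² = 52441/8836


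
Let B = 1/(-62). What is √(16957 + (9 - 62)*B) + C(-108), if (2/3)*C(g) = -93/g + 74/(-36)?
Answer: -43/24 + √65185994/62 ≈ 128.43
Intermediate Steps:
C(g) = -37/12 - 279/(2*g) (C(g) = 3*(-93/g + 74/(-36))/2 = 3*(-93/g + 74*(-1/36))/2 = 3*(-93/g - 37/18)/2 = 3*(-37/18 - 93/g)/2 = -37/12 - 279/(2*g))
B = -1/62 ≈ -0.016129
√(16957 + (9 - 62)*B) + C(-108) = √(16957 + (9 - 62)*(-1/62)) + (1/12)*(-1674 - 37*(-108))/(-108) = √(16957 - 53*(-1/62)) + (1/12)*(-1/108)*(-1674 + 3996) = √(16957 + 53/62) + (1/12)*(-1/108)*2322 = √(1051387/62) - 43/24 = √65185994/62 - 43/24 = -43/24 + √65185994/62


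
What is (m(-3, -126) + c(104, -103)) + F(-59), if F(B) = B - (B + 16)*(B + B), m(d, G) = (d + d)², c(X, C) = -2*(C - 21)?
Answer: -4849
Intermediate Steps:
c(X, C) = 42 - 2*C (c(X, C) = -2*(-21 + C) = 42 - 2*C)
m(d, G) = 4*d² (m(d, G) = (2*d)² = 4*d²)
F(B) = B - 2*B*(16 + B) (F(B) = B - (16 + B)*2*B = B - 2*B*(16 + B))
(m(-3, -126) + c(104, -103)) + F(-59) = (4*(-3)² + (42 - 2*(-103))) - 1*(-59)*(31 + 2*(-59)) = (4*9 + (42 + 206)) - 1*(-59)*(31 - 118) = (36 + 248) - 1*(-59)*(-87) = 284 - 5133 = -4849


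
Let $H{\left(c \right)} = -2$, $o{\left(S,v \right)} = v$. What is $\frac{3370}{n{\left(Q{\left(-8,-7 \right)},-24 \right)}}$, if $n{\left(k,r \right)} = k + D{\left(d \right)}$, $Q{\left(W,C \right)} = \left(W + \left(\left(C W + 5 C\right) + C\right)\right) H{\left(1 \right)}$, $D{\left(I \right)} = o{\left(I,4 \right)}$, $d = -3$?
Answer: $- \frac{1685}{4} \approx -421.25$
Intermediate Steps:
$D{\left(I \right)} = 4$
$Q{\left(W,C \right)} = - 12 C - 2 W - 2 C W$ ($Q{\left(W,C \right)} = \left(W + \left(\left(C W + 5 C\right) + C\right)\right) \left(-2\right) = \left(W + \left(\left(5 C + C W\right) + C\right)\right) \left(-2\right) = \left(W + \left(6 C + C W\right)\right) \left(-2\right) = \left(W + 6 C + C W\right) \left(-2\right) = - 12 C - 2 W - 2 C W$)
$n{\left(k,r \right)} = 4 + k$ ($n{\left(k,r \right)} = k + 4 = 4 + k$)
$\frac{3370}{n{\left(Q{\left(-8,-7 \right)},-24 \right)}} = \frac{3370}{4 - \left(-100 + 112\right)} = \frac{3370}{4 + \left(84 + 16 - 112\right)} = \frac{3370}{4 - 12} = \frac{3370}{-8} = 3370 \left(- \frac{1}{8}\right) = - \frac{1685}{4}$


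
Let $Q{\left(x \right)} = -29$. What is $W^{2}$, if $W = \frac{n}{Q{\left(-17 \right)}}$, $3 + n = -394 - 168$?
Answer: $\frac{319225}{841} \approx 379.58$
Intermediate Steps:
$n = -565$ ($n = -3 - 562 = -565$)
$W = \frac{565}{29}$ ($W = - \frac{565}{-29} = \left(-565\right) \left(- \frac{1}{29}\right) = \frac{565}{29} \approx 19.483$)
$W^{2} = \left(\frac{565}{29}\right)^{2} = \frac{319225}{841}$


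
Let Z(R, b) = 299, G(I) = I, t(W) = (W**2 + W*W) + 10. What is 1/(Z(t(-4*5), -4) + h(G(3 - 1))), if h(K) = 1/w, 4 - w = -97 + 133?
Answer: 32/9567 ≈ 0.0033448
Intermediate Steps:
t(W) = 10 + 2*W**2 (t(W) = (W**2 + W**2) + 10 = 2*W**2 + 10 = 10 + 2*W**2)
w = -32 (w = 4 - (-97 + 133) = 4 - 1*36 = 4 - 36 = -32)
h(K) = -1/32 (h(K) = 1/(-32) = -1/32)
1/(Z(t(-4*5), -4) + h(G(3 - 1))) = 1/(299 - 1/32) = 1/(9567/32) = 32/9567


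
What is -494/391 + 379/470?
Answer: -83991/183770 ≈ -0.45704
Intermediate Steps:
-494/391 + 379/470 = -83991/183770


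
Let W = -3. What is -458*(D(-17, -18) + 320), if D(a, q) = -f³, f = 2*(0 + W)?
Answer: -245488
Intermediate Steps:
f = -6 (f = 2*(0 - 3) = 2*(-3) = -6)
D(a, q) = 216 (D(a, q) = -1*(-6)³ = -1*(-216) = 216)
-458*(D(-17, -18) + 320) = -458*(216 + 320) = -458*536 = -245488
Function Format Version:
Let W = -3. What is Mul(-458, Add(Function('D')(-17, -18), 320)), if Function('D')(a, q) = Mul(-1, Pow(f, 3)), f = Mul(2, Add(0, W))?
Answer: -245488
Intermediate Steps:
f = -6 (f = Mul(2, Add(0, -3)) = Mul(2, -3) = -6)
Function('D')(a, q) = 216 (Function('D')(a, q) = Mul(-1, Pow(-6, 3)) = Mul(-1, -216) = 216)
Mul(-458, Add(Function('D')(-17, -18), 320)) = Mul(-458, Add(216, 320)) = Mul(-458, 536) = -245488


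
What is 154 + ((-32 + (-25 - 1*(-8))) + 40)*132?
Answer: -1034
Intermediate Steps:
154 + ((-32 + (-25 - 1*(-8))) + 40)*132 = 154 + ((-32 + (-25 + 8)) + 40)*132 = 154 + ((-32 - 17) + 40)*132 = 154 + (-49 + 40)*132 = 154 - 9*132 = 154 - 1188 = -1034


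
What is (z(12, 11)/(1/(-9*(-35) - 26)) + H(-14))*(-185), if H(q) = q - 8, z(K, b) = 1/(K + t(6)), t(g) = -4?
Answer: -20905/8 ≈ -2613.1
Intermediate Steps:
z(K, b) = 1/(-4 + K) (z(K, b) = 1/(K - 4) = 1/(-4 + K))
H(q) = -8 + q
(z(12, 11)/(1/(-9*(-35) - 26)) + H(-14))*(-185) = (1/((-4 + 12)*(1/(-9*(-35) - 26))) + (-8 - 14))*(-185) = (1/(8*(1/(315 - 26))) - 22)*(-185) = (1/(8*(1/289)) - 22)*(-185) = ((⅛)*289 - 22)*(-185) = (289/8 - 22)*(-185) = (113/8)*(-185) = -20905/8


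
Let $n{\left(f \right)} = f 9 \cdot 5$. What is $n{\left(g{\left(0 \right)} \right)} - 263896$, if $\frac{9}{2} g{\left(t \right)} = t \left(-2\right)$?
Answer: $-263896$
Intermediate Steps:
$g{\left(t \right)} = - \frac{4 t}{9}$ ($g{\left(t \right)} = \frac{2 t \left(-2\right)}{9} = \frac{2 \left(- 2 t\right)}{9} = - \frac{4 t}{9}$)
$n{\left(f \right)} = 45 f$ ($n{\left(f \right)} = 9 f 5 = 45 f$)
$n{\left(g{\left(0 \right)} \right)} - 263896 = 45 \left(\left(- \frac{4}{9}\right) 0\right) - 263896 = 45 \cdot 0 - 263896 = 0 - 263896 = -263896$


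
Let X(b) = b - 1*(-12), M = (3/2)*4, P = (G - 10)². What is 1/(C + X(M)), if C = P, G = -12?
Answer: 1/502 ≈ 0.0019920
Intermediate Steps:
P = 484 (P = (-12 - 10)² = (-22)² = 484)
C = 484
M = 6 (M = (3*(½))*4 = (3/2)*4 = 6)
X(b) = 12 + b (X(b) = b + 12 = 12 + b)
1/(C + X(M)) = 1/(484 + (12 + 6)) = 1/(484 + 18) = 1/502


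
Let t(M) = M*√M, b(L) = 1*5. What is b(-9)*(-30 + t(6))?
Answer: -150 + 30*√6 ≈ -76.515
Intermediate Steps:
b(L) = 5
t(M) = M^(3/2)
b(-9)*(-30 + t(6)) = 5*(-30 + 6^(3/2)) = 5*(-30 + 6*√6) = -150 + 30*√6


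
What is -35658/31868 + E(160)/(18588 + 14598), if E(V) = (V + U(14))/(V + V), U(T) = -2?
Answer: -47333226127/42302857920 ≈ -1.1189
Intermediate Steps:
E(V) = (-2 + V)/(2*V) (E(V) = (V - 2)/(V + V) = (-2 + V)/((2*V)) = (-2 + V)*(1/(2*V)) = (-2 + V)/(2*V))
-35658/31868 + E(160)/(18588 + 14598) = -35658/31868 + ((½)*(-2 + 160)/160)/(18588 + 14598) = -35658*1/31868 + ((½)*(1/160)*158)/33186 = -17829/15934 + (79/160)*(1/33186) = -17829/15934 + 79/5309760 = -47333226127/42302857920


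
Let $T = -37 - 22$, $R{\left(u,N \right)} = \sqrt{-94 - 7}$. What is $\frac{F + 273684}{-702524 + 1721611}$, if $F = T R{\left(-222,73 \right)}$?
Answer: $\frac{273684}{1019087} - \frac{59 i \sqrt{101}}{1019087} \approx 0.26856 - 0.00058184 i$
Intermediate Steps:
$R{\left(u,N \right)} = i \sqrt{101}$ ($R{\left(u,N \right)} = \sqrt{-101} = i \sqrt{101}$)
$T = -59$ ($T = -37 - 22 = -59$)
$F = - 59 i \sqrt{101} \approx - 592.94 i$
$\frac{F + 273684}{-702524 + 1721611} = \frac{- 59 i \sqrt{101} + 273684}{-702524 + 1721611} = \frac{273684 - 59 i \sqrt{101}}{1019087} = \left(273684 - 59 i \sqrt{101}\right) \frac{1}{1019087} = \frac{273684}{1019087} - \frac{59 i \sqrt{101}}{1019087}$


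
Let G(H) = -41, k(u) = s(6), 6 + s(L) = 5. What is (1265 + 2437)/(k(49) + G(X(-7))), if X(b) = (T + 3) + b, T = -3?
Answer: -617/7 ≈ -88.143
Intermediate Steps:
s(L) = -1 (s(L) = -6 + 5 = -1)
X(b) = b (X(b) = (-3 + 3) + b = 0 + b = b)
k(u) = -1
(1265 + 2437)/(k(49) + G(X(-7))) = (1265 + 2437)/(-1 - 41) = 3702/(-42) = 3702*(-1/42) = -617/7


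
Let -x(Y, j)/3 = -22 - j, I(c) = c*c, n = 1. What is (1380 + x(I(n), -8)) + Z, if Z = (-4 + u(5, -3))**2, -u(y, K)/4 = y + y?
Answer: 3358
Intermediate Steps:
u(y, K) = -8*y (u(y, K) = -4*(y + y) = -8*y)
I(c) = c**2
x(Y, j) = 66 + 3*j (x(Y, j) = -3*(-22 - j) = 66 + 3*j)
Z = 1936 (Z = (-4 - 8*5)**2 = (-4 - 40)**2 = (-44)**2 = 1936)
(1380 + x(I(n), -8)) + Z = (1380 + (66 + 3*(-8))) + 1936 = (1380 + (66 - 24)) + 1936 = (1380 + 42) + 1936 = 1422 + 1936 = 3358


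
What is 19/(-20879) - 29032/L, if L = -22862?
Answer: 302862375/238667849 ≈ 1.2690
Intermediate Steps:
19/(-20879) - 29032/L = 19/(-20879) - 29032/(-22862) = 19*(-1/20879) - 29032*(-1/22862) = -19/20879 + 14516/11431 = 302862375/238667849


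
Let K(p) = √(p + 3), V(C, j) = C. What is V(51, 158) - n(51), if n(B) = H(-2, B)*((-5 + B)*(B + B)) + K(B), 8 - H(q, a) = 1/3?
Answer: -35921 - 3*√6 ≈ -35928.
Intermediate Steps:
H(q, a) = 23/3 (H(q, a) = 8 - 1/3 = 8 - 1*⅓ = 8 - ⅓ = 23/3)
K(p) = √(3 + p)
n(B) = √(3 + B) + 46*B*(-5 + B)/3 (n(B) = 23*((-5 + B)*(B + B))/3 + √(3 + B) = 23*((-5 + B)*(2*B))/3 + √(3 + B) = 23*(2*B*(-5 + B))/3 + √(3 + B) = 46*B*(-5 + B)/3 + √(3 + B) = √(3 + B) + 46*B*(-5 + B)/3)
V(51, 158) - n(51) = 51 - (√(3 + 51) - 230/3*51 + (46/3)*51²) = 51 - (√54 - 3910 + (46/3)*2601) = 51 - (3*√6 - 3910 + 39882) = 51 - (35972 + 3*√6) = 51 + (-35972 - 3*√6) = -35921 - 3*√6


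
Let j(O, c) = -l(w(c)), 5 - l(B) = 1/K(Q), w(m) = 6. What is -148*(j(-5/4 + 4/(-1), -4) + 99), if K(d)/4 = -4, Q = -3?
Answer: -55611/4 ≈ -13903.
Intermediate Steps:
K(d) = -16 (K(d) = 4*(-4) = -16)
l(B) = 81/16 (l(B) = 5 - 1/(-16) = 5 - 1*(-1/16) = 5 + 1/16 = 81/16)
j(O, c) = -81/16 (j(O, c) = -1*81/16 = -81/16)
-148*(j(-5/4 + 4/(-1), -4) + 99) = -148*(-81/16 + 99) = -148*1503/16 = -55611/4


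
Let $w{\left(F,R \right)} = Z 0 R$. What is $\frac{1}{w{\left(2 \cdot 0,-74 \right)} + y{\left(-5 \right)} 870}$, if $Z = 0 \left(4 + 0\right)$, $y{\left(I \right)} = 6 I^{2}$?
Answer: $\frac{1}{130500} \approx 7.6628 \cdot 10^{-6}$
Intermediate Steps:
$Z = 0$ ($Z = 0 \cdot 4 = 0$)
$w{\left(F,R \right)} = 0$ ($w{\left(F,R \right)} = 0 \cdot 0 R = 0 R = 0$)
$\frac{1}{w{\left(2 \cdot 0,-74 \right)} + y{\left(-5 \right)} 870} = \frac{1}{0 + 6 \left(-5\right)^{2} \cdot 870} = \frac{1}{0 + 6 \cdot 25 \cdot 870} = \frac{1}{0 + 150 \cdot 870} = \frac{1}{0 + 130500} = \frac{1}{130500}$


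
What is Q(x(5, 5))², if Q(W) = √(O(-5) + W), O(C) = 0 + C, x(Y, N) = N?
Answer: 0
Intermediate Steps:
O(C) = C
Q(W) = √(-5 + W)
Q(x(5, 5))² = (√(-5 + 5))² = (√0)² = 0² = 0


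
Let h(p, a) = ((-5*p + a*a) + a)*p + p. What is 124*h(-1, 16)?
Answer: -34472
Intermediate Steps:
h(p, a) = p + p*(a + a**2 - 5*p) (h(p, a) = ((-5*p + a**2) + a)*p + p = ((a**2 - 5*p) + a)*p + p = (a + a**2 - 5*p)*p + p = p*(a + a**2 - 5*p) + p = p + p*(a + a**2 - 5*p))
124*h(-1, 16) = 124*(-(1 + 16 + 16**2 - 5*(-1))) = 124*(-(1 + 16 + 256 + 5)) = 124*(-1*278) = 124*(-278) = -34472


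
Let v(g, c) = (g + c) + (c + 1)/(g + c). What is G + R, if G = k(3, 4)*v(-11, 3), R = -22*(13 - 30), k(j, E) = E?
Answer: 340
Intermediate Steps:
R = 374 (R = -22*(-17) = 374)
v(g, c) = c + g + (1 + c)/(c + g) (v(g, c) = (c + g) + (1 + c)/(c + g) = c + g + (1 + c)/(c + g))
G = -34 (G = 4*((1 + 3 + 3² + (-11)² + 2*3*(-11))/(3 - 11)) = 4*((1 + 3 + 9 + 121 - 66)/(-8)) = 4*(-⅛*68) = 4*(-17/2) = -34)
G + R = -34 + 374 = 340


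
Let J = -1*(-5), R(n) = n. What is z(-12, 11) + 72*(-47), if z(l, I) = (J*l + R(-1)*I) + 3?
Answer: -3452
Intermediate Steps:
J = 5
z(l, I) = 3 - I + 5*l (z(l, I) = (5*l - I) + 3 = (-I + 5*l) + 3 = 3 - I + 5*l)
z(-12, 11) + 72*(-47) = (3 - 1*11 + 5*(-12)) + 72*(-47) = (3 - 11 - 60) - 3384 = -68 - 3384 = -3452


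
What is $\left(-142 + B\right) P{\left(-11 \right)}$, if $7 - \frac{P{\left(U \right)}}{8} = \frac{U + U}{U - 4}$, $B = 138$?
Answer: $- \frac{2656}{15} \approx -177.07$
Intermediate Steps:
$P{\left(U \right)} = 56 - \frac{16 U}{-4 + U}$ ($P{\left(U \right)} = 56 - 8 \frac{U + U}{U - 4} = 56 - 8 \frac{2 U}{-4 + U} = 56 - \frac{16 U}{-4 + U}$)
$\left(-142 + B\right) P{\left(-11 \right)} = \left(-142 + 138\right) \frac{8 \left(-28 + 5 \left(-11\right)\right)}{-4 - 11} = - 4 \frac{8 \left(-28 - 55\right)}{-15} = - 4 \cdot 8 \left(- \frac{1}{15}\right) \left(-83\right) = \left(-4\right) \frac{664}{15} = - \frac{2656}{15}$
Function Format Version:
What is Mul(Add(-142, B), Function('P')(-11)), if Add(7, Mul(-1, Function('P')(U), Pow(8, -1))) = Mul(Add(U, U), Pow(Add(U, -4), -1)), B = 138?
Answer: Rational(-2656, 15) ≈ -177.07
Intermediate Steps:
Function('P')(U) = Add(56, Mul(-16, U, Pow(Add(-4, U), -1))) (Function('P')(U) = Add(56, Mul(-8, Mul(Add(U, U), Pow(Add(U, -4), -1)))) = Add(56, Mul(-8, Mul(Mul(2, U), Pow(Add(-4, U), -1)))) = Add(56, Mul(-8, Mul(2, U, Pow(Add(-4, U), -1)))) = Add(56, Mul(-16, U, Pow(Add(-4, U), -1))))
Mul(Add(-142, B), Function('P')(-11)) = Mul(Add(-142, 138), Mul(8, Pow(Add(-4, -11), -1), Add(-28, Mul(5, -11)))) = Mul(-4, Mul(8, Pow(-15, -1), Add(-28, -55))) = Mul(-4, Mul(8, Rational(-1, 15), -83)) = Mul(-4, Rational(664, 15)) = Rational(-2656, 15)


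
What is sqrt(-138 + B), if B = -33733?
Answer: I*sqrt(33871) ≈ 184.04*I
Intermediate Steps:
sqrt(-138 + B) = sqrt(-138 - 33733) = sqrt(-33871) = I*sqrt(33871)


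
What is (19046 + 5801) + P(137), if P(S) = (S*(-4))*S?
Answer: -50229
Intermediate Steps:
P(S) = -4*S² (P(S) = (-4*S)*S = -4*S²)
(19046 + 5801) + P(137) = (19046 + 5801) - 4*137² = 24847 - 4*18769 = 24847 - 75076 = -50229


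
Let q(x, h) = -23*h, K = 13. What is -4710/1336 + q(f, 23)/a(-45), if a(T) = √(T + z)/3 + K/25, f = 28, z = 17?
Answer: 15*(-7850*√7 + 1772983*I)/(668*(-39*I + 50*√7)) ≈ -84.874 + 275.93*I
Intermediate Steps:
a(T) = 13/25 + √(17 + T)/3 (a(T) = √(T + 17)/3 + 13/25 = √(17 + T)*(⅓) + 13*(1/25) = √(17 + T)/3 + 13/25 = 13/25 + √(17 + T)/3)
-4710/1336 + q(f, 23)/a(-45) = -4710/1336 + (-23*23)/(13/25 + √(17 - 45)/3) = -4710*1/1336 - 529/(13/25 + √(-28)/3) = -2355/668 - 529/(13/25 + (2*I*√7)/3) = -2355/668 - 529/(13/25 + 2*I*√7/3)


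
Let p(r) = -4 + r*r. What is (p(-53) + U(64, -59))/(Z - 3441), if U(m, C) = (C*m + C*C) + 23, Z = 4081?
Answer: 2533/640 ≈ 3.9578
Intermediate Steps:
U(m, C) = 23 + C² + C*m (U(m, C) = (C*m + C²) + 23 = (C² + C*m) + 23 = 23 + C² + C*m)
p(r) = -4 + r²
(p(-53) + U(64, -59))/(Z - 3441) = ((-4 + (-53)²) + (23 + (-59)² - 59*64))/(4081 - 3441) = ((-4 + 2809) + (23 + 3481 - 3776))/640 = (2805 - 272)*(1/640) = 2533*(1/640) = 2533/640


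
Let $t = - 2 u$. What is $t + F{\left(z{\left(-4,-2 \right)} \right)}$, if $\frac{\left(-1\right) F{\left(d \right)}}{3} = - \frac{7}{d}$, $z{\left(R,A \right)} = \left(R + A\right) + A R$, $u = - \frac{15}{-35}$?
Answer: $\frac{135}{14} \approx 9.6429$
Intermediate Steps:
$u = \frac{3}{7}$ ($u = \left(-15\right) \left(- \frac{1}{35}\right) = \frac{3}{7} \approx 0.42857$)
$z{\left(R,A \right)} = A + R + A R$ ($z{\left(R,A \right)} = \left(A + R\right) + A R = A + R + A R$)
$t = - \frac{6}{7}$ ($t = \left(-2\right) \frac{3}{7} = - \frac{6}{7} \approx -0.85714$)
$F{\left(d \right)} = \frac{21}{d}$ ($F{\left(d \right)} = - 3 \left(- \frac{7}{d}\right) = \frac{21}{d}$)
$t + F{\left(z{\left(-4,-2 \right)} \right)} = - \frac{6}{7} + \frac{21}{-2 - 4 - -8} = - \frac{6}{7} + \frac{21}{-2 - 4 + 8} = - \frac{6}{7} + \frac{21}{2} = \frac{135}{14}$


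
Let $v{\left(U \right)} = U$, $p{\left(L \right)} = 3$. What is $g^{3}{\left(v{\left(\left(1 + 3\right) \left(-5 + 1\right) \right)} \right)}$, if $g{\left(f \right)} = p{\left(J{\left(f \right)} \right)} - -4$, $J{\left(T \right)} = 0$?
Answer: $343$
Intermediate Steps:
$g{\left(f \right)} = 7$ ($g{\left(f \right)} = 3 - -4 = 3 + 4 = 7$)
$g^{3}{\left(v{\left(\left(1 + 3\right) \left(-5 + 1\right) \right)} \right)} = 7^{3} = 343$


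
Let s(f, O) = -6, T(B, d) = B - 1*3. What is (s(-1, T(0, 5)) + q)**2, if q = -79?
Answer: 7225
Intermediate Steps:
T(B, d) = -3 + B (T(B, d) = B - 3 = -3 + B)
(s(-1, T(0, 5)) + q)**2 = (-6 - 79)**2 = (-85)**2 = 7225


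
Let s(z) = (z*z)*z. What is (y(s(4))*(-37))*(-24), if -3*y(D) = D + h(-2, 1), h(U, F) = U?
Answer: -18352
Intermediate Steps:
s(z) = z³ (s(z) = z²*z = z³)
y(D) = ⅔ - D/3 (y(D) = -(D - 2)/3 = -(-2 + D)/3 = ⅔ - D/3)
(y(s(4))*(-37))*(-24) = ((⅔ - ⅓*4³)*(-37))*(-24) = ((⅔ - ⅓*64)*(-37))*(-24) = ((⅔ - 64/3)*(-37))*(-24) = -62/3*(-37)*(-24) = (2294/3)*(-24) = -18352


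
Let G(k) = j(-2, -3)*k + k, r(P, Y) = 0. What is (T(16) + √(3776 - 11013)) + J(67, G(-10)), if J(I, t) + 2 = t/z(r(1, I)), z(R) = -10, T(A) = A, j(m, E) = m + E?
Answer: 10 + I*√7237 ≈ 10.0 + 85.071*I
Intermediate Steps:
j(m, E) = E + m
G(k) = -4*k (G(k) = (-3 - 2)*k + k = -5*k + k = -4*k)
J(I, t) = -2 - t/10 (J(I, t) = -2 + t/(-10) = -2 + t*(-⅒) = -2 - t/10)
(T(16) + √(3776 - 11013)) + J(67, G(-10)) = (16 + √(3776 - 11013)) + (-2 - (-2)*(-10)/5) = (16 + √(-7237)) + (-2 - ⅒*40) = (16 + I*√7237) + (-2 - 4) = (16 + I*√7237) - 6 = 10 + I*√7237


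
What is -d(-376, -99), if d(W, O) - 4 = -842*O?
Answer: -83362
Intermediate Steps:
d(W, O) = 4 - 842*O
-d(-376, -99) = -(4 - 842*(-99)) = -(4 + 83358) = -1*83362 = -83362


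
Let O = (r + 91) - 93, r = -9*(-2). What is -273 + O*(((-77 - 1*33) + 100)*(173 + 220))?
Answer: -63153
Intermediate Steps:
r = 18
O = 16 (O = (18 + 91) - 93 = 109 - 93 = 16)
-273 + O*(((-77 - 1*33) + 100)*(173 + 220)) = -273 + 16*(((-77 - 1*33) + 100)*(173 + 220)) = -273 + 16*(((-77 - 33) + 100)*393) = -273 + 16*((-110 + 100)*393) = -273 + 16*(-10*393) = -273 + 16*(-3930) = -273 - 62880 = -63153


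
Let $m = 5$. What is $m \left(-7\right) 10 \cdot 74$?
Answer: $-25900$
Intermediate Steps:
$m \left(-7\right) 10 \cdot 74 = 5 \left(-7\right) 10 \cdot 74 = \left(-35\right) 10 \cdot 74 = \left(-350\right) 74 = -25900$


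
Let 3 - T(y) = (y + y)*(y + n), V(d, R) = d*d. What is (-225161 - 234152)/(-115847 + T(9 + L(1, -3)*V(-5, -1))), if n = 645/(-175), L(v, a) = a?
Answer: 16075955/4376488 ≈ 3.6733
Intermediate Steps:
V(d, R) = d**2
n = -129/35 (n = 645*(-1/175) = -129/35 ≈ -3.6857)
T(y) = 3 - 2*y*(-129/35 + y) (T(y) = 3 - (y + y)*(y - 129/35) = 3 - 2*y*(-129/35 + y))
(-225161 - 234152)/(-115847 + T(9 + L(1, -3)*V(-5, -1))) = (-225161 - 234152)/(-115847 + (3 - 2*(9 - 3*(-5)**2)**2 + 258*(9 - 3*(-5)**2)/35)) = -459313/(-115847 + (3 - 2*(9 - 3*25)**2 + 258*(9 - 3*25)/35)) = -459313/(-115847 + (3 - 2*(9 - 75)**2 + 258*(9 - 75)/35)) = -459313/(-115847 + (3 - 2*(-66)**2 + (258/35)*(-66))) = -459313/(-115847 + (3 - 2*4356 - 17028/35)) = -459313/(-115847 + (3 - 8712 - 17028/35)) = -459313/(-115847 - 321843/35) = -459313/(-4376488/35) = -459313*(-35/4376488) = 16075955/4376488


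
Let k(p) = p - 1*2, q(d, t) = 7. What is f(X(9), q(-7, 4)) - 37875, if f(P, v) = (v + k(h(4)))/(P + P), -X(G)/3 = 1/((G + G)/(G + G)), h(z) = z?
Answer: -75753/2 ≈ -37877.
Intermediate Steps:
k(p) = -2 + p (k(p) = p - 2 = -2 + p)
X(G) = -3 (X(G) = -3/((G + G)/(G + G)) = -3/((2*G)/((2*G))) = -3/((2*G)*(1/(2*G))) = -3/1 = -3*1 = -3)
f(P, v) = (2 + v)/(2*P) (f(P, v) = (v + (-2 + 4))/(P + P) = (v + 2)/((2*P)) = (2 + v)*(1/(2*P)) = (2 + v)/(2*P))
f(X(9), q(-7, 4)) - 37875 = (½)*(2 + 7)/(-3) - 37875 = (½)*(-⅓)*9 - 37875 = -3/2 - 37875 = -75753/2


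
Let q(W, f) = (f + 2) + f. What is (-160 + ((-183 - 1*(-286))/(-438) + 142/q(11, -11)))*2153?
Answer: -394498496/1095 ≈ -3.6027e+5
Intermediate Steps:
q(W, f) = 2 + 2*f (q(W, f) = (2 + f) + f = 2 + 2*f)
(-160 + ((-183 - 1*(-286))/(-438) + 142/q(11, -11)))*2153 = (-160 + ((-183 - 1*(-286))/(-438) + 142/(2 + 2*(-11))))*2153 = (-160 + ((-183 + 286)*(-1/438) + 142/(2 - 22)))*2153 = (-160 + (103*(-1/438) + 142/(-20)))*2153 = (-160 + (-103/438 + 142*(-1/20)))*2153 = (-160 + (-103/438 - 71/10))*2153 = (-160 - 8032/1095)*2153 = -183232/1095*2153 = -394498496/1095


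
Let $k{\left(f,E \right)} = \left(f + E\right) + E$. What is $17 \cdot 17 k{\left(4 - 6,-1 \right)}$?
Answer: $-1156$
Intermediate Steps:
$k{\left(f,E \right)} = f + 2 E$ ($k{\left(f,E \right)} = \left(E + f\right) + E = f + 2 E$)
$17 \cdot 17 k{\left(4 - 6,-1 \right)} = 17 \cdot 17 \left(\left(4 - 6\right) + 2 \left(-1\right)\right) = 289 \left(\left(4 - 6\right) - 2\right) = 289 \left(-2 - 2\right) = 289 \left(-4\right) = -1156$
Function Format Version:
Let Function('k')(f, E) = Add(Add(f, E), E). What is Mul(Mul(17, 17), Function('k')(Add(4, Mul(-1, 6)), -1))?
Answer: -1156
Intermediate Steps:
Function('k')(f, E) = Add(f, Mul(2, E)) (Function('k')(f, E) = Add(Add(E, f), E) = Add(f, Mul(2, E)))
Mul(Mul(17, 17), Function('k')(Add(4, Mul(-1, 6)), -1)) = Mul(Mul(17, 17), Add(Add(4, Mul(-1, 6)), Mul(2, -1))) = Mul(289, Add(Add(4, -6), -2)) = Mul(289, Add(-2, -2)) = Mul(289, -4) = -1156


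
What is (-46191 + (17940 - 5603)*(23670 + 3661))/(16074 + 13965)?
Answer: 337136356/30039 ≈ 11223.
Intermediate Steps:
(-46191 + (17940 - 5603)*(23670 + 3661))/(16074 + 13965) = (-46191 + 12337*27331)/30039 = (-46191 + 337182547)*(1/30039) = 337136356*(1/30039) = 337136356/30039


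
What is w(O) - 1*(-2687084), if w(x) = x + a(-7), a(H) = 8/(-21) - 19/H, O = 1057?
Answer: 8064430/3 ≈ 2.6881e+6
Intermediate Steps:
a(H) = -8/21 - 19/H (a(H) = 8*(-1/21) - 19/H = -8/21 - 19/H)
w(x) = 7/3 + x (w(x) = x + (-8/21 - 19/(-7)) = x + (-8/21 - 19*(-⅐)) = x + (-8/21 + 19/7) = x + 7/3 = 7/3 + x)
w(O) - 1*(-2687084) = (7/3 + 1057) - 1*(-2687084) = 3178/3 + 2687084 = 8064430/3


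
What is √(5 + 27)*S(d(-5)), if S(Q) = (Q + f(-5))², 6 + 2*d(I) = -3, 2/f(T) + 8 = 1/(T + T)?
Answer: 591361*√2/6561 ≈ 127.47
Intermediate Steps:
f(T) = 2/(-8 + 1/(2*T)) (f(T) = 2/(-8 + 1/(T + T)) = 2/(-8 + 1/(2*T)))
d(I) = -9/2 (d(I) = -3 + (½)*(-3) = -3 - 3/2 = -9/2)
S(Q) = (-20/81 + Q)² (S(Q) = (Q - 4*(-5)/(-1 + 16*(-5)))² = (Q - 4*(-5)/(-1 - 80))² = (Q - 4*(-5)/(-81))² = (Q - 4*(-5)*(-1/81))² = (Q - 20/81)² = (-20/81 + Q)²)
√(5 + 27)*S(d(-5)) = √(5 + 27)*((-20 + 81*(-9/2))²/6561) = √32*((-20 - 729/2)²/6561) = (4*√2)*((-769/2)²/6561) = (4*√2)*((1/6561)*(591361/4)) = (4*√2)*(591361/26244) = 591361*√2/6561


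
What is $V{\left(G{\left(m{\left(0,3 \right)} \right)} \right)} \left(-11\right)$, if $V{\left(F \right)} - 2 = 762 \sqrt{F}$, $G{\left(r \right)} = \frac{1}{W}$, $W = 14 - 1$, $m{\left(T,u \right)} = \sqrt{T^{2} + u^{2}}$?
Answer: $-22 - \frac{8382 \sqrt{13}}{13} \approx -2346.8$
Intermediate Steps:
$W = 13$ ($W = 14 - 1 = 13$)
$G{\left(r \right)} = \frac{1}{13}$
$V{\left(F \right)} = 2 + 762 \sqrt{F}$
$V{\left(G{\left(m{\left(0,3 \right)} \right)} \right)} \left(-11\right) = \left(2 + \frac{762}{\sqrt{13}}\right) \left(-11\right) = \left(2 + 762 \frac{\sqrt{13}}{13}\right) \left(-11\right) = \left(2 + \frac{762 \sqrt{13}}{13}\right) \left(-11\right) = -22 - \frac{8382 \sqrt{13}}{13}$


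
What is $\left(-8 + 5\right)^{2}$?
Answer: $9$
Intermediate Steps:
$\left(-8 + 5\right)^{2} = \left(-3\right)^{2} = 9$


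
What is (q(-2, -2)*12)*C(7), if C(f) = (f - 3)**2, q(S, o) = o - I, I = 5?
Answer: -1344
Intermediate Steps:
q(S, o) = -5 + o (q(S, o) = o - 1*5 = o - 5 = -5 + o)
C(f) = (-3 + f)**2
(q(-2, -2)*12)*C(7) = ((-5 - 2)*12)*(-3 + 7)**2 = -7*12*4**2 = -84*16 = -1344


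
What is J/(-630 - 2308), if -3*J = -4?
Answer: -2/4407 ≈ -0.00045382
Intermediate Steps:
J = 4/3 (J = -⅓*(-4) = 4/3 ≈ 1.3333)
J/(-630 - 2308) = 4/(3*(-630 - 2308)) = (4/3)/(-2938) = (4/3)*(-1/2938) = -2/4407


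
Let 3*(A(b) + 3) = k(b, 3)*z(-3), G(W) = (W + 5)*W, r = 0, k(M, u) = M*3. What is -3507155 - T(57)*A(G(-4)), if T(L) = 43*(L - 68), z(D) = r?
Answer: -3508574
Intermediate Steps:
k(M, u) = 3*M
z(D) = 0
G(W) = W*(5 + W) (G(W) = (5 + W)*W = W*(5 + W))
T(L) = -2924 + 43*L (T(L) = 43*(-68 + L) = -2924 + 43*L)
A(b) = -3 (A(b) = -3 + ((3*b)*0)/3 = -3 + (⅓)*0 = -3 + 0 = -3)
-3507155 - T(57)*A(G(-4)) = -3507155 - (-2924 + 43*57)*(-3) = -3507155 - (-2924 + 2451)*(-3) = -3507155 - (-473)*(-3) = -3507155 - 1*1419 = -3507155 - 1419 = -3508574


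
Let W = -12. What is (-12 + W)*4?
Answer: -96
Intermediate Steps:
(-12 + W)*4 = (-12 - 12)*4 = -24*4 = -96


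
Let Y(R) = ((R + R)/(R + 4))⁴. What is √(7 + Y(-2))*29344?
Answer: 29344*√23 ≈ 1.4073e+5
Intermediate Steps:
Y(R) = 16*R⁴/(4 + R)⁴ (Y(R) = ((2*R)/(4 + R))⁴ = (2*R/(4 + R))⁴ = 16*R⁴/(4 + R)⁴)
√(7 + Y(-2))*29344 = √(7 + 16*(-2)⁴/(4 - 2)⁴)*29344 = √(7 + 16*16/2⁴)*29344 = √(7 + 16*16*(1/16))*29344 = √(7 + 16)*29344 = √23*29344 = 29344*√23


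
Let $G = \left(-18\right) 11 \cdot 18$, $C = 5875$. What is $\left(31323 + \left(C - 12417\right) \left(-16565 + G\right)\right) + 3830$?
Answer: $131719071$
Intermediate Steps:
$G = -3564$ ($G = \left(-198\right) 18 = -3564$)
$\left(31323 + \left(C - 12417\right) \left(-16565 + G\right)\right) + 3830 = \left(31323 + \left(5875 - 12417\right) \left(-16565 - 3564\right)\right) + 3830 = \left(31323 + \left(5875 - 12417\right) \left(-20129\right)\right) + 3830 = \left(31323 - -131683918\right) + 3830 = \left(31323 + 131683918\right) + 3830 = 131715241 + 3830 = 131719071$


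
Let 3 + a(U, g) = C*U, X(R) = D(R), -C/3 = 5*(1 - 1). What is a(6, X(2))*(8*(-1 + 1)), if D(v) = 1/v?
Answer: 0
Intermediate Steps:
C = 0 (C = -15*(1 - 1) = -15*0 = -3*0 = 0)
X(R) = 1/R
a(U, g) = -3 (a(U, g) = -3 + 0*U = -3 + 0 = -3)
a(6, X(2))*(8*(-1 + 1)) = -24*(-1 + 1) = -24*0 = -3*0 = 0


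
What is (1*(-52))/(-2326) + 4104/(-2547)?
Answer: -522970/329129 ≈ -1.5890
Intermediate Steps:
(1*(-52))/(-2326) + 4104/(-2547) = -52*(-1/2326) + 4104*(-1/2547) = 26/1163 - 456/283 = -522970/329129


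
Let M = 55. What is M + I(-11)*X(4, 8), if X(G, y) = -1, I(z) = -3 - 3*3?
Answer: 67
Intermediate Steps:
I(z) = -12 (I(z) = -3 - 9 = -12)
M + I(-11)*X(4, 8) = 55 - 12*(-1) = 55 + 12 = 67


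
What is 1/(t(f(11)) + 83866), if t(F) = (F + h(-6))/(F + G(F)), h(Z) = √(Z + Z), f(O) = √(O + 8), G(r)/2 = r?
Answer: -57*I/(-4780381*I + 2*√57) ≈ 1.1924e-5 - 3.7663e-11*I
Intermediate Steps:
G(r) = 2*r
f(O) = √(8 + O)
h(Z) = √2*√Z (h(Z) = √(2*Z) = √2*√Z)
t(F) = (F + 2*I*√3)/(3*F) (t(F) = (F + √2*√(-6))/(F + 2*F) = (F + √2*(I*√6))/((3*F)) = (F + 2*I*√3)*(1/(3*F)) = (F + 2*I*√3)/(3*F))
1/(t(f(11)) + 83866) = 1/((√(8 + 11) + 2*I*√3)/(3*(√(8 + 11))) + 83866) = 1/((√19 + 2*I*√3)/(3*(√19)) + 83866) = 1/((√19/19)*(√19 + 2*I*√3)/3 + 83866) = 1/(√19*(√19 + 2*I*√3)/57 + 83866) = 1/(83866 + √19*(√19 + 2*I*√3)/57)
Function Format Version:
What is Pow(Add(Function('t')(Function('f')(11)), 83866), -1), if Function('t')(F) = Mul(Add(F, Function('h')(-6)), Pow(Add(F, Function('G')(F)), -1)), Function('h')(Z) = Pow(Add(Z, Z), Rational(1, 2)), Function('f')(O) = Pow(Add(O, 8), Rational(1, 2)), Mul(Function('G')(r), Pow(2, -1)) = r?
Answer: Mul(-57, I, Pow(Add(Mul(-4780381, I), Mul(2, Pow(57, Rational(1, 2)))), -1)) ≈ Add(1.1924e-5, Mul(-3.7663e-11, I))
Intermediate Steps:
Function('G')(r) = Mul(2, r)
Function('f')(O) = Pow(Add(8, O), Rational(1, 2))
Function('h')(Z) = Mul(Pow(2, Rational(1, 2)), Pow(Z, Rational(1, 2))) (Function('h')(Z) = Pow(Mul(2, Z), Rational(1, 2)) = Mul(Pow(2, Rational(1, 2)), Pow(Z, Rational(1, 2))))
Function('t')(F) = Mul(Rational(1, 3), Pow(F, -1), Add(F, Mul(2, I, Pow(3, Rational(1, 2))))) (Function('t')(F) = Mul(Add(F, Mul(Pow(2, Rational(1, 2)), Pow(-6, Rational(1, 2)))), Pow(Add(F, Mul(2, F)), -1)) = Mul(Add(F, Mul(Pow(2, Rational(1, 2)), Mul(I, Pow(6, Rational(1, 2))))), Pow(Mul(3, F), -1)) = Mul(Add(F, Mul(2, I, Pow(3, Rational(1, 2)))), Mul(Rational(1, 3), Pow(F, -1))) = Mul(Rational(1, 3), Pow(F, -1), Add(F, Mul(2, I, Pow(3, Rational(1, 2))))))
Pow(Add(Function('t')(Function('f')(11)), 83866), -1) = Pow(Add(Mul(Rational(1, 3), Pow(Pow(Add(8, 11), Rational(1, 2)), -1), Add(Pow(Add(8, 11), Rational(1, 2)), Mul(2, I, Pow(3, Rational(1, 2))))), 83866), -1) = Pow(Add(Mul(Rational(1, 3), Pow(Pow(19, Rational(1, 2)), -1), Add(Pow(19, Rational(1, 2)), Mul(2, I, Pow(3, Rational(1, 2))))), 83866), -1) = Pow(Add(Mul(Rational(1, 3), Mul(Rational(1, 19), Pow(19, Rational(1, 2))), Add(Pow(19, Rational(1, 2)), Mul(2, I, Pow(3, Rational(1, 2))))), 83866), -1) = Pow(Add(Mul(Rational(1, 57), Pow(19, Rational(1, 2)), Add(Pow(19, Rational(1, 2)), Mul(2, I, Pow(3, Rational(1, 2))))), 83866), -1) = Pow(Add(83866, Mul(Rational(1, 57), Pow(19, Rational(1, 2)), Add(Pow(19, Rational(1, 2)), Mul(2, I, Pow(3, Rational(1, 2)))))), -1)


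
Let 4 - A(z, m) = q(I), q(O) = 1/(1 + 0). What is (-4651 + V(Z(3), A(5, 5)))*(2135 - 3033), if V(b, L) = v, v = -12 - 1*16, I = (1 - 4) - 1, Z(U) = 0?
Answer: 4201742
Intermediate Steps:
I = -4 (I = -3 - 1 = -4)
q(O) = 1 (q(O) = 1/1 = 1)
A(z, m) = 3 (A(z, m) = 4 - 1*1 = 4 - 1 = 3)
v = -28 (v = -12 - 16 = -28)
V(b, L) = -28
(-4651 + V(Z(3), A(5, 5)))*(2135 - 3033) = (-4651 - 28)*(2135 - 3033) = -4679*(-898) = 4201742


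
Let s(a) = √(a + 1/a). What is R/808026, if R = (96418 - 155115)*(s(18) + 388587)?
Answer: -7602963713/269342 - 293485*√26/4848156 ≈ -28228.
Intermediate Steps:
R = -22808891139 - 293485*√26/6 (R = (96418 - 155115)*(√(18 + 1/18) + 388587) = -58697*(√(18 + 1/18) + 388587) = -58697*(√(325/18) + 388587) = -58697*(5*√26/6 + 388587) = -58697*(388587 + 5*√26/6) = -22808891139 - 293485*√26/6 ≈ -2.2809e+10)
R/808026 = (-22808891139 - 293485*√26/6)/808026 = (-22808891139 - 293485*√26/6)*(1/808026) = -7602963713/269342 - 293485*√26/4848156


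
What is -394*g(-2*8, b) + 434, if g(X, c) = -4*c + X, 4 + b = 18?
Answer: 28802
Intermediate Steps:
b = 14 (b = -4 + 18 = 14)
g(X, c) = X - 4*c
-394*g(-2*8, b) + 434 = -394*(-2*8 - 4*14) + 434 = -394*(-16 - 56) + 434 = -394*(-72) + 434 = 28368 + 434 = 28802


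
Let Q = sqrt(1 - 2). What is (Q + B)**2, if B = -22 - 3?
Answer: (25 - I)**2 ≈ 624.0 - 50.0*I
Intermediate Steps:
Q = I (Q = sqrt(-1) = I ≈ 1.0*I)
B = -25
(Q + B)**2 = (I - 25)**2 = (-25 + I)**2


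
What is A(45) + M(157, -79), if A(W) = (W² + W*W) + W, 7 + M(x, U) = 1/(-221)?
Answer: 903447/221 ≈ 4088.0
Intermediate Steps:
M(x, U) = -1548/221 (M(x, U) = -7 + 1/(-221) = -7 - 1/221 = -1548/221)
A(W) = W + 2*W² (A(W) = (W² + W²) + W = 2*W² + W = W + 2*W²)
A(45) + M(157, -79) = 45*(1 + 2*45) - 1548/221 = 45*(1 + 90) - 1548/221 = 45*91 - 1548/221 = 4095 - 1548/221 = 903447/221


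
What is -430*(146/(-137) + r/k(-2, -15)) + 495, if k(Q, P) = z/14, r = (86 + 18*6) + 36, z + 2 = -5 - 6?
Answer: 191387935/1781 ≈ 1.0746e+5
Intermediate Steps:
z = -13 (z = -2 + (-5 - 6) = -2 - 11 = -13)
r = 230 (r = (86 + 108) + 36 = 194 + 36 = 230)
k(Q, P) = -13/14
-430*(146/(-137) + r/k(-2, -15)) + 495 = -430*(146/(-137) + 230/(-13/14)) + 495 = -430*(146*(-1/137) + 230*(-14/13)) + 495 = -430*(-146/137 - 3220/13) + 495 = -430*(-443038/1781) + 495 = 190506340/1781 + 495 = 191387935/1781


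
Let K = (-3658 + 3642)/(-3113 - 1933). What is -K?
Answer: -8/2523 ≈ -0.0031708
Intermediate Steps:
K = 8/2523 (K = -16/(-5046) = -16*(-1/5046) = 8/2523 ≈ 0.0031708)
-K = -1*8/2523 = -8/2523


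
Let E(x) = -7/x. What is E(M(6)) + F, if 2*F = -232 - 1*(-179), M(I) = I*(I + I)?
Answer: -1915/72 ≈ -26.597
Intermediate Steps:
M(I) = 2*I² (M(I) = I*(2*I) = 2*I²)
F = -53/2 (F = (-232 - 1*(-179))/2 = (-232 + 179)/2 = (½)*(-53) = -53/2 ≈ -26.500)
E(M(6)) + F = -7/(2*6²) - 53/2 = -7/(2*36) - 53/2 = -7/72 - 53/2 = -1915/72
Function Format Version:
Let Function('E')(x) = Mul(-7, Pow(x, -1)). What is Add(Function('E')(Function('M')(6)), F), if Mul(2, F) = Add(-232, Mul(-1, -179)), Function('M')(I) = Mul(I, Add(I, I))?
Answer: Rational(-1915, 72) ≈ -26.597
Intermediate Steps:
Function('M')(I) = Mul(2, Pow(I, 2)) (Function('M')(I) = Mul(I, Mul(2, I)) = Mul(2, Pow(I, 2)))
F = Rational(-53, 2) (F = Mul(Rational(1, 2), Add(-232, Mul(-1, -179))) = Mul(Rational(1, 2), Add(-232, 179)) = Mul(Rational(1, 2), -53) = Rational(-53, 2) ≈ -26.500)
Add(Function('E')(Function('M')(6)), F) = Add(Mul(-7, Pow(Mul(2, Pow(6, 2)), -1)), Rational(-53, 2)) = Add(Mul(-7, Pow(Mul(2, 36), -1)), Rational(-53, 2)) = Add(Mul(-7, Pow(72, -1)), Rational(-53, 2)) = Add(Mul(-7, Rational(1, 72)), Rational(-53, 2)) = Add(Rational(-7, 72), Rational(-53, 2)) = Rational(-1915, 72)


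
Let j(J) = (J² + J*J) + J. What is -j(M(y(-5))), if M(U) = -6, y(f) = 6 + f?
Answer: -66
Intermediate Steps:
j(J) = J + 2*J² (j(J) = (J² + J²) + J = 2*J² + J = J + 2*J²)
-j(M(y(-5))) = -(-6)*(1 + 2*(-6)) = -(-6)*(1 - 12) = -(-6)*(-11) = -1*66 = -66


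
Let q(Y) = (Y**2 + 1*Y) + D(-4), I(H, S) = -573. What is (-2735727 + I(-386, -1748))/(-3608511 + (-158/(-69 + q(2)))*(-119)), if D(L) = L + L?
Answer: 194277300/256223083 ≈ 0.75823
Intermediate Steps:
D(L) = 2*L
q(Y) = -8 + Y + Y**2 (q(Y) = (Y**2 + 1*Y) + 2*(-4) = (Y**2 + Y) - 8 = (Y + Y**2) - 8 = -8 + Y + Y**2)
(-2735727 + I(-386, -1748))/(-3608511 + (-158/(-69 + q(2)))*(-119)) = (-2735727 - 573)/(-3608511 + (-158/(-69 + (-8 + 2 + 2**2)))*(-119)) = -2736300/(-3608511 + (-158/(-69 + (-8 + 2 + 4)))*(-119)) = -2736300/(-3608511 + (-158/(-69 - 2))*(-119)) = -2736300/(-3608511 + (-158/(-71))*(-119)) = -2736300/(-3608511 - 1/71*(-158)*(-119)) = -2736300/(-3608511 + (158/71)*(-119)) = -2736300/(-3608511 - 18802/71) = -2736300/(-256223083/71) = -2736300*(-71/256223083) = 194277300/256223083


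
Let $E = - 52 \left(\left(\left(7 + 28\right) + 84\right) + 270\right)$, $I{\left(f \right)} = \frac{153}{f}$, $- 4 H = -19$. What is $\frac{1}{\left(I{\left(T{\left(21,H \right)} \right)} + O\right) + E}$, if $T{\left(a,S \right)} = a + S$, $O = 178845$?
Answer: $\frac{103}{16338163} \approx 6.3043 \cdot 10^{-6}$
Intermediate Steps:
$H = \frac{19}{4}$ ($H = \left(- \frac{1}{4}\right) \left(-19\right) = \frac{19}{4} \approx 4.75$)
$T{\left(a,S \right)} = S + a$
$E = -20228$ ($E = - 52 \left(\left(35 + 84\right) + 270\right) = - 52 \left(119 + 270\right) = \left(-52\right) 389 = -20228$)
$\frac{1}{\left(I{\left(T{\left(21,H \right)} \right)} + O\right) + E} = \frac{1}{\left(\frac{153}{\frac{19}{4} + 21} + 178845\right) - 20228} = \frac{1}{\left(\frac{153}{\frac{103}{4}} + 178845\right) - 20228} = \frac{1}{\left(153 \cdot \frac{4}{103} + 178845\right) - 20228} = \frac{1}{\left(\frac{612}{103} + 178845\right) - 20228} = \frac{1}{\frac{18421647}{103} - 20228} = \frac{1}{\frac{16338163}{103}} = \frac{103}{16338163}$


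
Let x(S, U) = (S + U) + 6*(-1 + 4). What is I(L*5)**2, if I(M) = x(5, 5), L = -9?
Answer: 784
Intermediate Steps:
x(S, U) = 18 + S + U (x(S, U) = (S + U) + 6*3 = (S + U) + 18 = 18 + S + U)
I(M) = 28 (I(M) = 18 + 5 + 5 = 28)
I(L*5)**2 = 28**2 = 784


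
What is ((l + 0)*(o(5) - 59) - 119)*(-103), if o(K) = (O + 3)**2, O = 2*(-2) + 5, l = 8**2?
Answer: 295713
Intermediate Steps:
l = 64
O = 1 (O = -4 + 5 = 1)
o(K) = 16 (o(K) = (1 + 3)**2 = 4**2 = 16)
((l + 0)*(o(5) - 59) - 119)*(-103) = ((64 + 0)*(16 - 59) - 119)*(-103) = (64*(-43) - 119)*(-103) = (-2752 - 119)*(-103) = -2871*(-103) = 295713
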